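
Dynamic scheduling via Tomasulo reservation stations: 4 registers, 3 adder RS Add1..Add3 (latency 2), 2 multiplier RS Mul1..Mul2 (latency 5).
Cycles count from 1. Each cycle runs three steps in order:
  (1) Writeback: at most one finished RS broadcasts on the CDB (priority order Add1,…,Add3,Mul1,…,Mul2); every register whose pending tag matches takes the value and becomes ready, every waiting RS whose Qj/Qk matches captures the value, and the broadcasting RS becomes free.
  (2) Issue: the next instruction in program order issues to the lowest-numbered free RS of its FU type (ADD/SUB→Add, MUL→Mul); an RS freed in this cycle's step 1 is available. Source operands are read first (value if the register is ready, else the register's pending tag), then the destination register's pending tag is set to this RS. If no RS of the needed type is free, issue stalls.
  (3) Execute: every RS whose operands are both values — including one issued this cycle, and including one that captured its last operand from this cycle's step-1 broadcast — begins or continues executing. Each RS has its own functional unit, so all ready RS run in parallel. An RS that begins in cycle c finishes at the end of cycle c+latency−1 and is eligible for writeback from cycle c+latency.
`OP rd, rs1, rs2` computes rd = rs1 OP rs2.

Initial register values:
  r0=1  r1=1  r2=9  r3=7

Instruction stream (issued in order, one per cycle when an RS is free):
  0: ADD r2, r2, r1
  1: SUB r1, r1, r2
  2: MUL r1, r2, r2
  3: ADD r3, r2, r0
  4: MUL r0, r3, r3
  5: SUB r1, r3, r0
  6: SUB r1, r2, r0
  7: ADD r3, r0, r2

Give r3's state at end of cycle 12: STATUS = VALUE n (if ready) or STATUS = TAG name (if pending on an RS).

cycle 1: issue ADD r2<-Add1 // r0:1,r1:1,r2:Add1,r3:7
cycle 2: issue SUB r1<-Add2 // r0:1,r1:Add2,r2:Add1,r3:7
cycle 3: CDB Add1=10; issue MUL r1<-Mul1 // r0:1,r1:Mul1,r2:10,r3:7
cycle 4: issue ADD r3<-Add1 // r0:1,r1:Mul1,r2:10,r3:Add1
cycle 5: CDB Add2=-9; issue MUL r0<-Mul2 // r0:Mul2,r1:Mul1,r2:10,r3:Add1
cycle 6: CDB Add1=11; issue SUB r1<-Add1 // r0:Mul2,r1:Add1,r2:10,r3:11
cycle 7: issue SUB r1<-Add2 // r0:Mul2,r1:Add2,r2:10,r3:11
cycle 8: CDB Mul1=100; issue ADD r3<-Add3 // r0:Mul2,r1:Add2,r2:10,r3:Add3
cycle 9: - // r0:Mul2,r1:Add2,r2:10,r3:Add3
cycle 10: - // r0:Mul2,r1:Add2,r2:10,r3:Add3
cycle 11: CDB Mul2=121 // r0:121,r1:Add2,r2:10,r3:Add3
cycle 12: - // r0:121,r1:Add2,r2:10,r3:Add3

STATUS = TAG Add3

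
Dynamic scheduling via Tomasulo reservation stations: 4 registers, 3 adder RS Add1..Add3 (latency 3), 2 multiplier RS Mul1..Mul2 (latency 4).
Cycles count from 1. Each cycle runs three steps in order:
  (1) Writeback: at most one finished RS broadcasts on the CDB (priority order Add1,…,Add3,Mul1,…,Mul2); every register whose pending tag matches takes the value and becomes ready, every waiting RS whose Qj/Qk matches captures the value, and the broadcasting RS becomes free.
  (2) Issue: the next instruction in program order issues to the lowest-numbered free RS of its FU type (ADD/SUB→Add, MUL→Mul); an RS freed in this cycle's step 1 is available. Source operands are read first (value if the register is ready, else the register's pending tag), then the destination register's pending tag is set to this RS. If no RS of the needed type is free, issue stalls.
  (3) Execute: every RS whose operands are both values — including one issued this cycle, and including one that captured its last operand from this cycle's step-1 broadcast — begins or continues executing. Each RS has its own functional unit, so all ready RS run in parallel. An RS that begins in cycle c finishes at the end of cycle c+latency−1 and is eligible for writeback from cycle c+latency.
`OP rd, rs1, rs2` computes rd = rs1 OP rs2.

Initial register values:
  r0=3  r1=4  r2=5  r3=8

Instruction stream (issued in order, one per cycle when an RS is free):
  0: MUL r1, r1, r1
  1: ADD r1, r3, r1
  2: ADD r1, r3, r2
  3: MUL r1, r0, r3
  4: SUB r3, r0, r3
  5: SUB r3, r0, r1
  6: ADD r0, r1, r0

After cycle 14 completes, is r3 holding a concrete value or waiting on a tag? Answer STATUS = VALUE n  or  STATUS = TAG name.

c1: issue MUL r1<-Mul1 | r0:3,r1:Mul1,r2:5,r3:8
c2: issue ADD r1<-Add1 | r0:3,r1:Add1,r2:5,r3:8
c3: issue ADD r1<-Add2 | r0:3,r1:Add2,r2:5,r3:8
c4: issue MUL r1<-Mul2 | r0:3,r1:Mul2,r2:5,r3:8
c5: CDB Mul1=16; issue SUB r3<-Add3 | r0:3,r1:Mul2,r2:5,r3:Add3
c6: CDB Add2=13; issue SUB r3<-Add2 | r0:3,r1:Mul2,r2:5,r3:Add2
c7: stall | r0:3,r1:Mul2,r2:5,r3:Add2
c8: CDB Add1=24; issue ADD r0<-Add1 | r0:Add1,r1:Mul2,r2:5,r3:Add2
c9: CDB Add3=-5 | r0:Add1,r1:Mul2,r2:5,r3:Add2
c10: CDB Mul2=24 | r0:Add1,r1:24,r2:5,r3:Add2
c11: - | r0:Add1,r1:24,r2:5,r3:Add2
c12: - | r0:Add1,r1:24,r2:5,r3:Add2
c13: CDB Add1=27 | r0:27,r1:24,r2:5,r3:Add2
c14: CDB Add2=-21 | r0:27,r1:24,r2:5,r3:-21

STATUS = VALUE -21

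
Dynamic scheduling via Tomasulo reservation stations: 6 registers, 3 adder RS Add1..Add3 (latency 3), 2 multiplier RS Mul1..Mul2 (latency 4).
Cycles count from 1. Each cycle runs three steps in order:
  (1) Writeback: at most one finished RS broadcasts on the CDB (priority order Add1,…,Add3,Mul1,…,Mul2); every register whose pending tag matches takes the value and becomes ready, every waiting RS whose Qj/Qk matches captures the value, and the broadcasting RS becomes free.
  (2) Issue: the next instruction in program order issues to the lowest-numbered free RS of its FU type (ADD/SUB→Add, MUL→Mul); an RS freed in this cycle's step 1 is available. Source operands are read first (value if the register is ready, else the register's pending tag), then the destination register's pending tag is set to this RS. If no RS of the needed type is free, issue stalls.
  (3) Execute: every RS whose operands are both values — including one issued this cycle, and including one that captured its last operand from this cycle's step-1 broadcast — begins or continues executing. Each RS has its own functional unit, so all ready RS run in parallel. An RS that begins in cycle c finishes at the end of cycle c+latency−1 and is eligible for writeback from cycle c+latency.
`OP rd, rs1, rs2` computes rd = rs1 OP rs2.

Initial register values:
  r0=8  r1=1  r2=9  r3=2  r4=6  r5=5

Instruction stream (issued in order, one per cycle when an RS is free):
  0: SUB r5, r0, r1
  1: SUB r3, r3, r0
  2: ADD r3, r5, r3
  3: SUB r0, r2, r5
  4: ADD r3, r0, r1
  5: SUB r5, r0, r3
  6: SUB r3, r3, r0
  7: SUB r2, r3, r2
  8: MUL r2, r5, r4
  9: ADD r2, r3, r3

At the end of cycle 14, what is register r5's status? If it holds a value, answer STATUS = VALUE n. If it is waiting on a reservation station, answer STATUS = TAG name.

c1: issue SUB r5<-Add1 | r0:8,r1:1,r2:9,r3:2,r4:6,r5:Add1
c2: issue SUB r3<-Add2 | r0:8,r1:1,r2:9,r3:Add2,r4:6,r5:Add1
c3: issue ADD r3<-Add3 | r0:8,r1:1,r2:9,r3:Add3,r4:6,r5:Add1
c4: CDB Add1=7; issue SUB r0<-Add1 | r0:Add1,r1:1,r2:9,r3:Add3,r4:6,r5:7
c5: CDB Add2=-6; issue ADD r3<-Add2 | r0:Add1,r1:1,r2:9,r3:Add2,r4:6,r5:7
c6: stall | r0:Add1,r1:1,r2:9,r3:Add2,r4:6,r5:7
c7: CDB Add1=2; issue SUB r5<-Add1 | r0:2,r1:1,r2:9,r3:Add2,r4:6,r5:Add1
c8: CDB Add3=1; issue SUB r3<-Add3 | r0:2,r1:1,r2:9,r3:Add3,r4:6,r5:Add1
c9: stall | r0:2,r1:1,r2:9,r3:Add3,r4:6,r5:Add1
c10: CDB Add2=3; issue SUB r2<-Add2 | r0:2,r1:1,r2:Add2,r3:Add3,r4:6,r5:Add1
c11: issue MUL r2<-Mul1 | r0:2,r1:1,r2:Mul1,r3:Add3,r4:6,r5:Add1
c12: stall | r0:2,r1:1,r2:Mul1,r3:Add3,r4:6,r5:Add1
c13: CDB Add1=-1; issue ADD r2<-Add1 | r0:2,r1:1,r2:Add1,r3:Add3,r4:6,r5:-1
c14: CDB Add3=1 | r0:2,r1:1,r2:Add1,r3:1,r4:6,r5:-1

STATUS = VALUE -1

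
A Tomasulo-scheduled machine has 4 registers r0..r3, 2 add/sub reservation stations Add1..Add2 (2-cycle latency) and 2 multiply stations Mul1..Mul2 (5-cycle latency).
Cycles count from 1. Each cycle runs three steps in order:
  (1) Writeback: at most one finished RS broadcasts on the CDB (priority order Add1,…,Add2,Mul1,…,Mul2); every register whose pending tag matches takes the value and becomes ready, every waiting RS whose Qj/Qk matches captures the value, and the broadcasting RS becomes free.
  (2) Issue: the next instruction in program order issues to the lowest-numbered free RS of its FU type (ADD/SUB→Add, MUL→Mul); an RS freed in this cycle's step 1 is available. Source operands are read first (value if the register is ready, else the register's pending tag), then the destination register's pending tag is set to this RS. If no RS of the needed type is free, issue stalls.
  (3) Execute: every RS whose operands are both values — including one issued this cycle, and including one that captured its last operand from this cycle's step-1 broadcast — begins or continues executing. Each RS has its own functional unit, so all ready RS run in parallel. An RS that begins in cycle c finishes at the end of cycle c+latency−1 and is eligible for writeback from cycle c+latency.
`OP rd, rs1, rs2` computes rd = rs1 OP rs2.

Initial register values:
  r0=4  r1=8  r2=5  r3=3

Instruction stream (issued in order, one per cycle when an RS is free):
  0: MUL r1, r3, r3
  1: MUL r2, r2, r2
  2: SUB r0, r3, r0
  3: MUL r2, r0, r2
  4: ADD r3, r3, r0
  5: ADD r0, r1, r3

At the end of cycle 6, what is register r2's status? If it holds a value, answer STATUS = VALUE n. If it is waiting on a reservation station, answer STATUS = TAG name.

cycle 1: issue MUL r1<-Mul1 // r0:4,r1:Mul1,r2:5,r3:3
cycle 2: issue MUL r2<-Mul2 // r0:4,r1:Mul1,r2:Mul2,r3:3
cycle 3: issue SUB r0<-Add1 // r0:Add1,r1:Mul1,r2:Mul2,r3:3
cycle 4: stall // r0:Add1,r1:Mul1,r2:Mul2,r3:3
cycle 5: CDB Add1=-1; stall // r0:-1,r1:Mul1,r2:Mul2,r3:3
cycle 6: CDB Mul1=9; issue MUL r2<-Mul1 // r0:-1,r1:9,r2:Mul1,r3:3

STATUS = TAG Mul1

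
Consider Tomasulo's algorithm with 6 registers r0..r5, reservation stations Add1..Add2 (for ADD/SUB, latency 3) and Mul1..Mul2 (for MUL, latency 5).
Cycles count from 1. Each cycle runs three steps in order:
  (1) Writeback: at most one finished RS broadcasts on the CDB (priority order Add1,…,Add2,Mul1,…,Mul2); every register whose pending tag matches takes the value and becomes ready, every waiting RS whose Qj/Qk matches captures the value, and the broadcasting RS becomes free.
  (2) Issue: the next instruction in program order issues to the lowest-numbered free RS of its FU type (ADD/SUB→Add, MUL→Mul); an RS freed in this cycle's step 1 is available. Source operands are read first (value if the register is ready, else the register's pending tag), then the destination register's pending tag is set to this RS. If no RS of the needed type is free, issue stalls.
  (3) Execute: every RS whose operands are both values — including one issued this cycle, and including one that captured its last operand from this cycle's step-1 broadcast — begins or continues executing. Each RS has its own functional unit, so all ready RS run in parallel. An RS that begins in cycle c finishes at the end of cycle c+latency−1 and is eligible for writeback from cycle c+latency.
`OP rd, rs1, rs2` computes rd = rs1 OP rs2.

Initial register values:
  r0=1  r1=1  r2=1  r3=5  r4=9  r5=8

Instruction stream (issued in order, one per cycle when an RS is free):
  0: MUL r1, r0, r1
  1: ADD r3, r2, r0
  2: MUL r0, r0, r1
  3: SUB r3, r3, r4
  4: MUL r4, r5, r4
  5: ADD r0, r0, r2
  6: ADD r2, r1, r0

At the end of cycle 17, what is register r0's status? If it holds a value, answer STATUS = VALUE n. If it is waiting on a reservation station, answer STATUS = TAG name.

STATUS = VALUE 2

cycle 1: issue MUL r1<-Mul1 // r0:1,r1:Mul1,r2:1,r3:5,r4:9,r5:8
cycle 2: issue ADD r3<-Add1 // r0:1,r1:Mul1,r2:1,r3:Add1,r4:9,r5:8
cycle 3: issue MUL r0<-Mul2 // r0:Mul2,r1:Mul1,r2:1,r3:Add1,r4:9,r5:8
cycle 4: issue SUB r3<-Add2 // r0:Mul2,r1:Mul1,r2:1,r3:Add2,r4:9,r5:8
cycle 5: CDB Add1=2; stall // r0:Mul2,r1:Mul1,r2:1,r3:Add2,r4:9,r5:8
cycle 6: CDB Mul1=1; issue MUL r4<-Mul1 // r0:Mul2,r1:1,r2:1,r3:Add2,r4:Mul1,r5:8
cycle 7: issue ADD r0<-Add1 // r0:Add1,r1:1,r2:1,r3:Add2,r4:Mul1,r5:8
cycle 8: CDB Add2=-7; issue ADD r2<-Add2 // r0:Add1,r1:1,r2:Add2,r3:-7,r4:Mul1,r5:8
cycle 9: - // r0:Add1,r1:1,r2:Add2,r3:-7,r4:Mul1,r5:8
cycle 10: - // r0:Add1,r1:1,r2:Add2,r3:-7,r4:Mul1,r5:8
cycle 11: CDB Mul1=72 // r0:Add1,r1:1,r2:Add2,r3:-7,r4:72,r5:8
cycle 12: CDB Mul2=1 // r0:Add1,r1:1,r2:Add2,r3:-7,r4:72,r5:8
cycle 13: - // r0:Add1,r1:1,r2:Add2,r3:-7,r4:72,r5:8
cycle 14: - // r0:Add1,r1:1,r2:Add2,r3:-7,r4:72,r5:8
cycle 15: CDB Add1=2 // r0:2,r1:1,r2:Add2,r3:-7,r4:72,r5:8
cycle 16: - // r0:2,r1:1,r2:Add2,r3:-7,r4:72,r5:8
cycle 17: - // r0:2,r1:1,r2:Add2,r3:-7,r4:72,r5:8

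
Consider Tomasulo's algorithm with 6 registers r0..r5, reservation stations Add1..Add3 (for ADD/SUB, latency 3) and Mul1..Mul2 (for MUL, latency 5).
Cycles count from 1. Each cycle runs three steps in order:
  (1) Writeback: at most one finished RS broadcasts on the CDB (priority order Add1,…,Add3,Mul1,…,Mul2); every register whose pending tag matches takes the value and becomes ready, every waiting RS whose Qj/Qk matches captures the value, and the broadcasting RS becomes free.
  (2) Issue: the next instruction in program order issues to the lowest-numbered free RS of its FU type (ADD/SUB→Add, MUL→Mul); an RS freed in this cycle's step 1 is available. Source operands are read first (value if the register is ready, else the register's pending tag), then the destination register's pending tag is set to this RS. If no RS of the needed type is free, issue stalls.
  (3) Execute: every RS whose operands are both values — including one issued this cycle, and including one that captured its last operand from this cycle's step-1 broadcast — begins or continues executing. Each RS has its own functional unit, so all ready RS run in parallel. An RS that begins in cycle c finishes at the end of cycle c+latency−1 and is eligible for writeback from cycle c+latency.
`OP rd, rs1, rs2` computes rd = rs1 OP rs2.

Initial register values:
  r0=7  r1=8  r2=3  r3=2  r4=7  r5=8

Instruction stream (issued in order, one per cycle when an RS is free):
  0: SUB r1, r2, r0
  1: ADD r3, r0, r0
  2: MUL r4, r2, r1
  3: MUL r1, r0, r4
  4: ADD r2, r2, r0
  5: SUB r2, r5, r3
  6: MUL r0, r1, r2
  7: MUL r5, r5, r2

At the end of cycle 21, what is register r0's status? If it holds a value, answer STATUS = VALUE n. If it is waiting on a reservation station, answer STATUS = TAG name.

  c1: issue SUB r1<-Add1  regs: r0:7,r1:Add1,r2:3,r3:2,r4:7,r5:8
  c2: issue ADD r3<-Add2  regs: r0:7,r1:Add1,r2:3,r3:Add2,r4:7,r5:8
  c3: issue MUL r4<-Mul1  regs: r0:7,r1:Add1,r2:3,r3:Add2,r4:Mul1,r5:8
  c4: CDB Add1=-4; issue MUL r1<-Mul2  regs: r0:7,r1:Mul2,r2:3,r3:Add2,r4:Mul1,r5:8
  c5: CDB Add2=14; issue ADD r2<-Add1  regs: r0:7,r1:Mul2,r2:Add1,r3:14,r4:Mul1,r5:8
  c6: issue SUB r2<-Add2  regs: r0:7,r1:Mul2,r2:Add2,r3:14,r4:Mul1,r5:8
  c7: stall  regs: r0:7,r1:Mul2,r2:Add2,r3:14,r4:Mul1,r5:8
  c8: CDB Add1=10; stall  regs: r0:7,r1:Mul2,r2:Add2,r3:14,r4:Mul1,r5:8
  c9: CDB Add2=-6; stall  regs: r0:7,r1:Mul2,r2:-6,r3:14,r4:Mul1,r5:8
  c10: CDB Mul1=-12; issue MUL r0<-Mul1  regs: r0:Mul1,r1:Mul2,r2:-6,r3:14,r4:-12,r5:8
  c11: stall  regs: r0:Mul1,r1:Mul2,r2:-6,r3:14,r4:-12,r5:8
  c12: stall  regs: r0:Mul1,r1:Mul2,r2:-6,r3:14,r4:-12,r5:8
  c13: stall  regs: r0:Mul1,r1:Mul2,r2:-6,r3:14,r4:-12,r5:8
  c14: stall  regs: r0:Mul1,r1:Mul2,r2:-6,r3:14,r4:-12,r5:8
  c15: CDB Mul2=-84; issue MUL r5<-Mul2  regs: r0:Mul1,r1:-84,r2:-6,r3:14,r4:-12,r5:Mul2
  c16: -  regs: r0:Mul1,r1:-84,r2:-6,r3:14,r4:-12,r5:Mul2
  c17: -  regs: r0:Mul1,r1:-84,r2:-6,r3:14,r4:-12,r5:Mul2
  c18: -  regs: r0:Mul1,r1:-84,r2:-6,r3:14,r4:-12,r5:Mul2
  c19: -  regs: r0:Mul1,r1:-84,r2:-6,r3:14,r4:-12,r5:Mul2
  c20: CDB Mul1=504  regs: r0:504,r1:-84,r2:-6,r3:14,r4:-12,r5:Mul2
  c21: CDB Mul2=-48  regs: r0:504,r1:-84,r2:-6,r3:14,r4:-12,r5:-48

STATUS = VALUE 504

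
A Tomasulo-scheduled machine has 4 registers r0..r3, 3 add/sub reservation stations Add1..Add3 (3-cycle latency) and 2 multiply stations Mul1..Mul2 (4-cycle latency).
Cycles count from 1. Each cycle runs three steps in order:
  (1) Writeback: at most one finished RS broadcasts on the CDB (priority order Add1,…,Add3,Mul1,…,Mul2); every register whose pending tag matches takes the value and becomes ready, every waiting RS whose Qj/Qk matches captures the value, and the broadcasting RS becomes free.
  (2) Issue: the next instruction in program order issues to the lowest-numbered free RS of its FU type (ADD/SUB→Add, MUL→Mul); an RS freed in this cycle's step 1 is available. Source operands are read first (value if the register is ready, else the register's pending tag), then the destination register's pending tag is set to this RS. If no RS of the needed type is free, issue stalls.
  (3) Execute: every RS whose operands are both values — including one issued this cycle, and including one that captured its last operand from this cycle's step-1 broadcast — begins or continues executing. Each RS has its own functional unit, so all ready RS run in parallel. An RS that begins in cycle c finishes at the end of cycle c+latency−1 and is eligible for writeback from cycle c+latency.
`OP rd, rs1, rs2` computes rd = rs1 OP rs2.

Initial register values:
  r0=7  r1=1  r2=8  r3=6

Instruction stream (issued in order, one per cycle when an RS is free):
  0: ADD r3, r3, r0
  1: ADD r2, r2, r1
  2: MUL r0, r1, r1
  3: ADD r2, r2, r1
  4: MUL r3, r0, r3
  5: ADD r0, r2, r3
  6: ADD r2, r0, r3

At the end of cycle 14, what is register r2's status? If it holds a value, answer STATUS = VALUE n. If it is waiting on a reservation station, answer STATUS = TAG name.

  c1: issue ADD r3<-Add1  regs: r0:7,r1:1,r2:8,r3:Add1
  c2: issue ADD r2<-Add2  regs: r0:7,r1:1,r2:Add2,r3:Add1
  c3: issue MUL r0<-Mul1  regs: r0:Mul1,r1:1,r2:Add2,r3:Add1
  c4: CDB Add1=13; issue ADD r2<-Add1  regs: r0:Mul1,r1:1,r2:Add1,r3:13
  c5: CDB Add2=9; issue MUL r3<-Mul2  regs: r0:Mul1,r1:1,r2:Add1,r3:Mul2
  c6: issue ADD r0<-Add2  regs: r0:Add2,r1:1,r2:Add1,r3:Mul2
  c7: CDB Mul1=1; issue ADD r2<-Add3  regs: r0:Add2,r1:1,r2:Add3,r3:Mul2
  c8: CDB Add1=10  regs: r0:Add2,r1:1,r2:Add3,r3:Mul2
  c9: -  regs: r0:Add2,r1:1,r2:Add3,r3:Mul2
  c10: -  regs: r0:Add2,r1:1,r2:Add3,r3:Mul2
  c11: CDB Mul2=13  regs: r0:Add2,r1:1,r2:Add3,r3:13
  c12: -  regs: r0:Add2,r1:1,r2:Add3,r3:13
  c13: -  regs: r0:Add2,r1:1,r2:Add3,r3:13
  c14: CDB Add2=23  regs: r0:23,r1:1,r2:Add3,r3:13

STATUS = TAG Add3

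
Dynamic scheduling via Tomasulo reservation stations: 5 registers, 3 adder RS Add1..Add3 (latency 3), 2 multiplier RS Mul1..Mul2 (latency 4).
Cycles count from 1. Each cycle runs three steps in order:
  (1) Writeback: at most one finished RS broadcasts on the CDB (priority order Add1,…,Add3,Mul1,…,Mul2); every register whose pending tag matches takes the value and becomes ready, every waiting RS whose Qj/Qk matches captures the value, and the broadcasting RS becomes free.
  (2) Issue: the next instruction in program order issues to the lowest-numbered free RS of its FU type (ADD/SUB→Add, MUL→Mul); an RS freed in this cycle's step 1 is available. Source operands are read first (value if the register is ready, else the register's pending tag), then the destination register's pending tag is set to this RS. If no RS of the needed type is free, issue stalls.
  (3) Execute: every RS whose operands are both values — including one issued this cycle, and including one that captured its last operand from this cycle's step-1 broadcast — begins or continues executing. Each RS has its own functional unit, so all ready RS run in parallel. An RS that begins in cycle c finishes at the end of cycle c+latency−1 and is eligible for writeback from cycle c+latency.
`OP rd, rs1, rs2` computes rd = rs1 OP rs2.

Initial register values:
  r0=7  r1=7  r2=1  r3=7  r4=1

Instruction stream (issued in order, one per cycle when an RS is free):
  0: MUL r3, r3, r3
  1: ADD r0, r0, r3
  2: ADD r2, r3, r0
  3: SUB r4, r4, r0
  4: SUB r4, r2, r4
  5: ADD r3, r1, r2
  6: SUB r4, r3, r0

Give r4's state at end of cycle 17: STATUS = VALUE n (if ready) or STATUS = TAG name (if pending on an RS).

STATUS = VALUE 56

  c1: issue MUL r3<-Mul1  regs: r0:7,r1:7,r2:1,r3:Mul1,r4:1
  c2: issue ADD r0<-Add1  regs: r0:Add1,r1:7,r2:1,r3:Mul1,r4:1
  c3: issue ADD r2<-Add2  regs: r0:Add1,r1:7,r2:Add2,r3:Mul1,r4:1
  c4: issue SUB r4<-Add3  regs: r0:Add1,r1:7,r2:Add2,r3:Mul1,r4:Add3
  c5: CDB Mul1=49; stall  regs: r0:Add1,r1:7,r2:Add2,r3:49,r4:Add3
  c6: stall  regs: r0:Add1,r1:7,r2:Add2,r3:49,r4:Add3
  c7: stall  regs: r0:Add1,r1:7,r2:Add2,r3:49,r4:Add3
  c8: CDB Add1=56; issue SUB r4<-Add1  regs: r0:56,r1:7,r2:Add2,r3:49,r4:Add1
  c9: stall  regs: r0:56,r1:7,r2:Add2,r3:49,r4:Add1
  c10: stall  regs: r0:56,r1:7,r2:Add2,r3:49,r4:Add1
  c11: CDB Add2=105; issue ADD r3<-Add2  regs: r0:56,r1:7,r2:105,r3:Add2,r4:Add1
  c12: CDB Add3=-55; issue SUB r4<-Add3  regs: r0:56,r1:7,r2:105,r3:Add2,r4:Add3
  c13: -  regs: r0:56,r1:7,r2:105,r3:Add2,r4:Add3
  c14: CDB Add2=112  regs: r0:56,r1:7,r2:105,r3:112,r4:Add3
  c15: CDB Add1=160  regs: r0:56,r1:7,r2:105,r3:112,r4:Add3
  c16: -  regs: r0:56,r1:7,r2:105,r3:112,r4:Add3
  c17: CDB Add3=56  regs: r0:56,r1:7,r2:105,r3:112,r4:56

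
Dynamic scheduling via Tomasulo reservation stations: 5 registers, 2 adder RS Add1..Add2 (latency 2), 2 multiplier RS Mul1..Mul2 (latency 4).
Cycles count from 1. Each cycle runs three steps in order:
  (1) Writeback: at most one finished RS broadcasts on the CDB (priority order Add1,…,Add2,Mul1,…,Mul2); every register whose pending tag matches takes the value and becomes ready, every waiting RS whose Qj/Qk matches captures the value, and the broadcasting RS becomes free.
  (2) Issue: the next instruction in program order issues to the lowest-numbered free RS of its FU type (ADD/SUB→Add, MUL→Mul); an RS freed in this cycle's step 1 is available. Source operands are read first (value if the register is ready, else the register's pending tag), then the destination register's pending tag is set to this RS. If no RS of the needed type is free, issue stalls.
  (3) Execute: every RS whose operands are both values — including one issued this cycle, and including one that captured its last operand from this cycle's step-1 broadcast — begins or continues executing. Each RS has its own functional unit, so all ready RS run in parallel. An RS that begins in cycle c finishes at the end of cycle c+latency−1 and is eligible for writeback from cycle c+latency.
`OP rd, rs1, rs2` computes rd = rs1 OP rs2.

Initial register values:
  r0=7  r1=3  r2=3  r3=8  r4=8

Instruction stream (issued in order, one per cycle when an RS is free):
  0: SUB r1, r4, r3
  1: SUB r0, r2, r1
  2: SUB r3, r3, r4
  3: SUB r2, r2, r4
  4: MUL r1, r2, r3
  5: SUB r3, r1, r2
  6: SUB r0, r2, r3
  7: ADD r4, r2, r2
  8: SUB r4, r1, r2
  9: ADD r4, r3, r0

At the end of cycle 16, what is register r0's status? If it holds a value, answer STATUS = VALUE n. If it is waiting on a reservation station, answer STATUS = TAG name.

  c1: issue SUB r1<-Add1  regs: r0:7,r1:Add1,r2:3,r3:8,r4:8
  c2: issue SUB r0<-Add2  regs: r0:Add2,r1:Add1,r2:3,r3:8,r4:8
  c3: CDB Add1=0; issue SUB r3<-Add1  regs: r0:Add2,r1:0,r2:3,r3:Add1,r4:8
  c4: stall  regs: r0:Add2,r1:0,r2:3,r3:Add1,r4:8
  c5: CDB Add1=0; issue SUB r2<-Add1  regs: r0:Add2,r1:0,r2:Add1,r3:0,r4:8
  c6: CDB Add2=3; issue MUL r1<-Mul1  regs: r0:3,r1:Mul1,r2:Add1,r3:0,r4:8
  c7: CDB Add1=-5; issue SUB r3<-Add1  regs: r0:3,r1:Mul1,r2:-5,r3:Add1,r4:8
  c8: issue SUB r0<-Add2  regs: r0:Add2,r1:Mul1,r2:-5,r3:Add1,r4:8
  c9: stall  regs: r0:Add2,r1:Mul1,r2:-5,r3:Add1,r4:8
  c10: stall  regs: r0:Add2,r1:Mul1,r2:-5,r3:Add1,r4:8
  c11: CDB Mul1=0; stall  regs: r0:Add2,r1:0,r2:-5,r3:Add1,r4:8
  c12: stall  regs: r0:Add2,r1:0,r2:-5,r3:Add1,r4:8
  c13: CDB Add1=5; issue ADD r4<-Add1  regs: r0:Add2,r1:0,r2:-5,r3:5,r4:Add1
  c14: stall  regs: r0:Add2,r1:0,r2:-5,r3:5,r4:Add1
  c15: CDB Add1=-10; issue SUB r4<-Add1  regs: r0:Add2,r1:0,r2:-5,r3:5,r4:Add1
  c16: CDB Add2=-10; issue ADD r4<-Add2  regs: r0:-10,r1:0,r2:-5,r3:5,r4:Add2

STATUS = VALUE -10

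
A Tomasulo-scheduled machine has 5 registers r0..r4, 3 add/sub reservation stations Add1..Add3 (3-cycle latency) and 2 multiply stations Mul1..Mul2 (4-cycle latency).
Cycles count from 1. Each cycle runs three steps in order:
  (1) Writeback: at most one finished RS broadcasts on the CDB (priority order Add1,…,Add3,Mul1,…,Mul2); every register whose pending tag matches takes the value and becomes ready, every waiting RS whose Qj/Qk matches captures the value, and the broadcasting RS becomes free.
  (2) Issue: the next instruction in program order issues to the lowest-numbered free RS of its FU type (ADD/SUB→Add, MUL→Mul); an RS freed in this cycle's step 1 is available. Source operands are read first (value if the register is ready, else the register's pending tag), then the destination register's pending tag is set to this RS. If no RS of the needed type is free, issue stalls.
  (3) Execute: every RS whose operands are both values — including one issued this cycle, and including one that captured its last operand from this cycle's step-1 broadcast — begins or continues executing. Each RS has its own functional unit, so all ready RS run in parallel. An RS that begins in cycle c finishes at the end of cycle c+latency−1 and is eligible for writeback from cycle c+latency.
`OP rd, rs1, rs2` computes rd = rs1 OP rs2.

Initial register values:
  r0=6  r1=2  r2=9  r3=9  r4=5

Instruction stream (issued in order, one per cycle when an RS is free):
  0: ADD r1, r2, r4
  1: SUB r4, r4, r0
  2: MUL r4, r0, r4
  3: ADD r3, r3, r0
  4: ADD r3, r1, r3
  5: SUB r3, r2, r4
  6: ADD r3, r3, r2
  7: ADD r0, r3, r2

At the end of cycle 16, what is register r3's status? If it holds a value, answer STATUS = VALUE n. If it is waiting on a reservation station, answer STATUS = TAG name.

c1: issue ADD r1<-Add1 | r0:6,r1:Add1,r2:9,r3:9,r4:5
c2: issue SUB r4<-Add2 | r0:6,r1:Add1,r2:9,r3:9,r4:Add2
c3: issue MUL r4<-Mul1 | r0:6,r1:Add1,r2:9,r3:9,r4:Mul1
c4: CDB Add1=14; issue ADD r3<-Add1 | r0:6,r1:14,r2:9,r3:Add1,r4:Mul1
c5: CDB Add2=-1; issue ADD r3<-Add2 | r0:6,r1:14,r2:9,r3:Add2,r4:Mul1
c6: issue SUB r3<-Add3 | r0:6,r1:14,r2:9,r3:Add3,r4:Mul1
c7: CDB Add1=15; issue ADD r3<-Add1 | r0:6,r1:14,r2:9,r3:Add1,r4:Mul1
c8: stall | r0:6,r1:14,r2:9,r3:Add1,r4:Mul1
c9: CDB Mul1=-6; stall | r0:6,r1:14,r2:9,r3:Add1,r4:-6
c10: CDB Add2=29; issue ADD r0<-Add2 | r0:Add2,r1:14,r2:9,r3:Add1,r4:-6
c11: - | r0:Add2,r1:14,r2:9,r3:Add1,r4:-6
c12: CDB Add3=15 | r0:Add2,r1:14,r2:9,r3:Add1,r4:-6
c13: - | r0:Add2,r1:14,r2:9,r3:Add1,r4:-6
c14: - | r0:Add2,r1:14,r2:9,r3:Add1,r4:-6
c15: CDB Add1=24 | r0:Add2,r1:14,r2:9,r3:24,r4:-6
c16: - | r0:Add2,r1:14,r2:9,r3:24,r4:-6

STATUS = VALUE 24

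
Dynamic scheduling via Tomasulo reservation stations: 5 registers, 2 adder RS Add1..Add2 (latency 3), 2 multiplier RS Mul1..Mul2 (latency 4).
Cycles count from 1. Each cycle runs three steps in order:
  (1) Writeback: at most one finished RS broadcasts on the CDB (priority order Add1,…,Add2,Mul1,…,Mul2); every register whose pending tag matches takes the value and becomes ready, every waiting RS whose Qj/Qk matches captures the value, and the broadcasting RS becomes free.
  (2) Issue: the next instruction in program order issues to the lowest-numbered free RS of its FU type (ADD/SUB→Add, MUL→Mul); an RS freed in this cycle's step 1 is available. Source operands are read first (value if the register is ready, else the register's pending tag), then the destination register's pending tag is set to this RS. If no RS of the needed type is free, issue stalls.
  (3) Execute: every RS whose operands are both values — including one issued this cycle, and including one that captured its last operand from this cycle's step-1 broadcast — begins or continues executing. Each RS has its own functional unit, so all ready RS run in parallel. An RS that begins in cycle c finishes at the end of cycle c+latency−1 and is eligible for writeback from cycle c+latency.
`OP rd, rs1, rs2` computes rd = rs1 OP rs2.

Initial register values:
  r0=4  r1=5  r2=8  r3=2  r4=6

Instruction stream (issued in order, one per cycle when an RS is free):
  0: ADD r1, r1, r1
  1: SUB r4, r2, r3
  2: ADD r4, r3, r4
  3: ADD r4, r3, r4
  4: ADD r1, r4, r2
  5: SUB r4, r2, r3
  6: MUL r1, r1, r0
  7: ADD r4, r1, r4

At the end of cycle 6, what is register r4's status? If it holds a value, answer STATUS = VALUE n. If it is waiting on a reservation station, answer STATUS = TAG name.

STATUS = TAG Add2

c1: issue ADD r1<-Add1 | r0:4,r1:Add1,r2:8,r3:2,r4:6
c2: issue SUB r4<-Add2 | r0:4,r1:Add1,r2:8,r3:2,r4:Add2
c3: stall | r0:4,r1:Add1,r2:8,r3:2,r4:Add2
c4: CDB Add1=10; issue ADD r4<-Add1 | r0:4,r1:10,r2:8,r3:2,r4:Add1
c5: CDB Add2=6; issue ADD r4<-Add2 | r0:4,r1:10,r2:8,r3:2,r4:Add2
c6: stall | r0:4,r1:10,r2:8,r3:2,r4:Add2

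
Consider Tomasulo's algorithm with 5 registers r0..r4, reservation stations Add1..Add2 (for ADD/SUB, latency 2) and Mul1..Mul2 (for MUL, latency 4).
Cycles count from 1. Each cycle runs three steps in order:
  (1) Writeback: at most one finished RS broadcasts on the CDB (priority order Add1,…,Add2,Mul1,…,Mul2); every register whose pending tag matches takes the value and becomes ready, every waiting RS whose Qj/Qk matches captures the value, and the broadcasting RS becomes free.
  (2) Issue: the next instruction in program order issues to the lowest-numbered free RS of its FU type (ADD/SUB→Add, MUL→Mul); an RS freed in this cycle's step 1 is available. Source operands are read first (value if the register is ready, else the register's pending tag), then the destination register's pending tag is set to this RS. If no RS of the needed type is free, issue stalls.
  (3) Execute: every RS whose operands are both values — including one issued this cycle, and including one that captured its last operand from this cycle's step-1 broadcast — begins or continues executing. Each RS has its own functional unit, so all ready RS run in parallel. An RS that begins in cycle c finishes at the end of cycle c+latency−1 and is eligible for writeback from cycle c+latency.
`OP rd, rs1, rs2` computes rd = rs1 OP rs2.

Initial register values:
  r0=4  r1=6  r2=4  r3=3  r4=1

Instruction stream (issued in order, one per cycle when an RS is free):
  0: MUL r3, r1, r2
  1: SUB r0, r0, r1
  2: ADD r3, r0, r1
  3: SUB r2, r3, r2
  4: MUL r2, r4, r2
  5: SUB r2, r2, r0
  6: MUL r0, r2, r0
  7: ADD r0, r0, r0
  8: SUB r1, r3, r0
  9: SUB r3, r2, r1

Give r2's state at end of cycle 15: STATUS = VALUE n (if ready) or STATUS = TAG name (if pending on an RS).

STATUS = VALUE 2

  c1: issue MUL r3<-Mul1  regs: r0:4,r1:6,r2:4,r3:Mul1,r4:1
  c2: issue SUB r0<-Add1  regs: r0:Add1,r1:6,r2:4,r3:Mul1,r4:1
  c3: issue ADD r3<-Add2  regs: r0:Add1,r1:6,r2:4,r3:Add2,r4:1
  c4: CDB Add1=-2; issue SUB r2<-Add1  regs: r0:-2,r1:6,r2:Add1,r3:Add2,r4:1
  c5: CDB Mul1=24; issue MUL r2<-Mul1  regs: r0:-2,r1:6,r2:Mul1,r3:Add2,r4:1
  c6: CDB Add2=4; issue SUB r2<-Add2  regs: r0:-2,r1:6,r2:Add2,r3:4,r4:1
  c7: issue MUL r0<-Mul2  regs: r0:Mul2,r1:6,r2:Add2,r3:4,r4:1
  c8: CDB Add1=0; issue ADD r0<-Add1  regs: r0:Add1,r1:6,r2:Add2,r3:4,r4:1
  c9: stall  regs: r0:Add1,r1:6,r2:Add2,r3:4,r4:1
  c10: stall  regs: r0:Add1,r1:6,r2:Add2,r3:4,r4:1
  c11: stall  regs: r0:Add1,r1:6,r2:Add2,r3:4,r4:1
  c12: CDB Mul1=0; stall  regs: r0:Add1,r1:6,r2:Add2,r3:4,r4:1
  c13: stall  regs: r0:Add1,r1:6,r2:Add2,r3:4,r4:1
  c14: CDB Add2=2; issue SUB r1<-Add2  regs: r0:Add1,r1:Add2,r2:2,r3:4,r4:1
  c15: stall  regs: r0:Add1,r1:Add2,r2:2,r3:4,r4:1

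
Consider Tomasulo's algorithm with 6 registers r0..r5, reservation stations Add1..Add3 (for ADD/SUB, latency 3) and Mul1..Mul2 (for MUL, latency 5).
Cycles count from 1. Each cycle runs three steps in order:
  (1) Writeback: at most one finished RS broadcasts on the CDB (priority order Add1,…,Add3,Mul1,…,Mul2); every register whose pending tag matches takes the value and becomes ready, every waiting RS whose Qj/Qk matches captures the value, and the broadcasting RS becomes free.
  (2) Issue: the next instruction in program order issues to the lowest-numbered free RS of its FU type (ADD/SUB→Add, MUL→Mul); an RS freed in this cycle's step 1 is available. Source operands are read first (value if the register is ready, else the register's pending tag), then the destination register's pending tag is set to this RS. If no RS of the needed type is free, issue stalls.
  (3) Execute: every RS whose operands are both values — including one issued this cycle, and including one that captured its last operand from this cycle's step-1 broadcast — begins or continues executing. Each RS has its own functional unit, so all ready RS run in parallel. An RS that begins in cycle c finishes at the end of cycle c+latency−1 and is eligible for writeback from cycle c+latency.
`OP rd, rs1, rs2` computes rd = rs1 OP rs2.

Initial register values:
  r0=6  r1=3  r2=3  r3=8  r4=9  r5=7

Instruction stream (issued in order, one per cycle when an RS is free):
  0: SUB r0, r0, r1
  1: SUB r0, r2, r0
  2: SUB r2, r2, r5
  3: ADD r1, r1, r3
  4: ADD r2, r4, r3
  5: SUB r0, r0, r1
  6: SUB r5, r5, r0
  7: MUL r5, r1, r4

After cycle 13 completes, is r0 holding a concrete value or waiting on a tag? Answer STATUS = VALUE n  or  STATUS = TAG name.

STATUS = VALUE -11

cycle 1: issue SUB r0<-Add1 // r0:Add1,r1:3,r2:3,r3:8,r4:9,r5:7
cycle 2: issue SUB r0<-Add2 // r0:Add2,r1:3,r2:3,r3:8,r4:9,r5:7
cycle 3: issue SUB r2<-Add3 // r0:Add2,r1:3,r2:Add3,r3:8,r4:9,r5:7
cycle 4: CDB Add1=3; issue ADD r1<-Add1 // r0:Add2,r1:Add1,r2:Add3,r3:8,r4:9,r5:7
cycle 5: stall // r0:Add2,r1:Add1,r2:Add3,r3:8,r4:9,r5:7
cycle 6: CDB Add3=-4; issue ADD r2<-Add3 // r0:Add2,r1:Add1,r2:Add3,r3:8,r4:9,r5:7
cycle 7: CDB Add1=11; issue SUB r0<-Add1 // r0:Add1,r1:11,r2:Add3,r3:8,r4:9,r5:7
cycle 8: CDB Add2=0; issue SUB r5<-Add2 // r0:Add1,r1:11,r2:Add3,r3:8,r4:9,r5:Add2
cycle 9: CDB Add3=17; issue MUL r5<-Mul1 // r0:Add1,r1:11,r2:17,r3:8,r4:9,r5:Mul1
cycle 10: - // r0:Add1,r1:11,r2:17,r3:8,r4:9,r5:Mul1
cycle 11: CDB Add1=-11 // r0:-11,r1:11,r2:17,r3:8,r4:9,r5:Mul1
cycle 12: - // r0:-11,r1:11,r2:17,r3:8,r4:9,r5:Mul1
cycle 13: - // r0:-11,r1:11,r2:17,r3:8,r4:9,r5:Mul1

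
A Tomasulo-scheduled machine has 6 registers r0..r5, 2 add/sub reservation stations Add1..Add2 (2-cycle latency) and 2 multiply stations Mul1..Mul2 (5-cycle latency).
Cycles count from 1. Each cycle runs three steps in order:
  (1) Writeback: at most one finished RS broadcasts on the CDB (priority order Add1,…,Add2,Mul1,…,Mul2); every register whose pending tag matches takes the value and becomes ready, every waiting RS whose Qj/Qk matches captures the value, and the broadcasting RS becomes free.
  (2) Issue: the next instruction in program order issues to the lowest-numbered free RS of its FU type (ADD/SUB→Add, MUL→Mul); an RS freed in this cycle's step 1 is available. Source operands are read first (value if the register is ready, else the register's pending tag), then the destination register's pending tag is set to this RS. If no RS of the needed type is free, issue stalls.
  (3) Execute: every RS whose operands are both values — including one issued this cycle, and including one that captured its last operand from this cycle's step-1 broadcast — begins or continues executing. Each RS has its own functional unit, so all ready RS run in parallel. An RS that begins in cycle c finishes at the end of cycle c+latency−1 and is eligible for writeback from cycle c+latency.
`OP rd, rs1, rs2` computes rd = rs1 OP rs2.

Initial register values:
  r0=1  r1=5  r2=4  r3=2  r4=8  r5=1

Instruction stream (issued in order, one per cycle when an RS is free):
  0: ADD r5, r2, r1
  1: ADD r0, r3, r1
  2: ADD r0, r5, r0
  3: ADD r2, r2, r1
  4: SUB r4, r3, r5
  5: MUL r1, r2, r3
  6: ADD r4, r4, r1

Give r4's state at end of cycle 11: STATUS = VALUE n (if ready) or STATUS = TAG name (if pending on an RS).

STATUS = TAG Add1

  c1: issue ADD r5<-Add1  regs: r0:1,r1:5,r2:4,r3:2,r4:8,r5:Add1
  c2: issue ADD r0<-Add2  regs: r0:Add2,r1:5,r2:4,r3:2,r4:8,r5:Add1
  c3: CDB Add1=9; issue ADD r0<-Add1  regs: r0:Add1,r1:5,r2:4,r3:2,r4:8,r5:9
  c4: CDB Add2=7; issue ADD r2<-Add2  regs: r0:Add1,r1:5,r2:Add2,r3:2,r4:8,r5:9
  c5: stall  regs: r0:Add1,r1:5,r2:Add2,r3:2,r4:8,r5:9
  c6: CDB Add1=16; issue SUB r4<-Add1  regs: r0:16,r1:5,r2:Add2,r3:2,r4:Add1,r5:9
  c7: CDB Add2=9; issue MUL r1<-Mul1  regs: r0:16,r1:Mul1,r2:9,r3:2,r4:Add1,r5:9
  c8: CDB Add1=-7; issue ADD r4<-Add1  regs: r0:16,r1:Mul1,r2:9,r3:2,r4:Add1,r5:9
  c9: -  regs: r0:16,r1:Mul1,r2:9,r3:2,r4:Add1,r5:9
  c10: -  regs: r0:16,r1:Mul1,r2:9,r3:2,r4:Add1,r5:9
  c11: -  regs: r0:16,r1:Mul1,r2:9,r3:2,r4:Add1,r5:9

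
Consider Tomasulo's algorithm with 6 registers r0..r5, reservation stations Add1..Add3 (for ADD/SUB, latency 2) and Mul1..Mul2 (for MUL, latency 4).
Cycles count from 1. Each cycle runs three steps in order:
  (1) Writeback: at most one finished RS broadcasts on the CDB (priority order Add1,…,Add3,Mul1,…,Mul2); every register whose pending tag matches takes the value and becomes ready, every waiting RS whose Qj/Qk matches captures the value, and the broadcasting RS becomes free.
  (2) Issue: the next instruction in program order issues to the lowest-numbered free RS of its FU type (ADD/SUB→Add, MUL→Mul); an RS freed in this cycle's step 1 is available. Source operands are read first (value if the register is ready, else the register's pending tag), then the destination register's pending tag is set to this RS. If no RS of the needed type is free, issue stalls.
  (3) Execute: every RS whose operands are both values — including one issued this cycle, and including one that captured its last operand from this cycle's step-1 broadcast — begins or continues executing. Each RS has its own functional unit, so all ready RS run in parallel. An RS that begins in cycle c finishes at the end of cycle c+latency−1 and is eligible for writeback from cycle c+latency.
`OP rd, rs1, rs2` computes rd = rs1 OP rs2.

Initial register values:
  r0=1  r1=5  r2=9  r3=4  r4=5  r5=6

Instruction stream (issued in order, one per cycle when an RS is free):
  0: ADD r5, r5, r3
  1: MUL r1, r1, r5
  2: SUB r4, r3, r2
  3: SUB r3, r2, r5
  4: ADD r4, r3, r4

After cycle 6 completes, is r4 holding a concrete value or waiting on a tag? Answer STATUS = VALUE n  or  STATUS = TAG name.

STATUS = TAG Add1

  c1: issue ADD r5<-Add1  regs: r0:1,r1:5,r2:9,r3:4,r4:5,r5:Add1
  c2: issue MUL r1<-Mul1  regs: r0:1,r1:Mul1,r2:9,r3:4,r4:5,r5:Add1
  c3: CDB Add1=10; issue SUB r4<-Add1  regs: r0:1,r1:Mul1,r2:9,r3:4,r4:Add1,r5:10
  c4: issue SUB r3<-Add2  regs: r0:1,r1:Mul1,r2:9,r3:Add2,r4:Add1,r5:10
  c5: CDB Add1=-5; issue ADD r4<-Add1  regs: r0:1,r1:Mul1,r2:9,r3:Add2,r4:Add1,r5:10
  c6: CDB Add2=-1  regs: r0:1,r1:Mul1,r2:9,r3:-1,r4:Add1,r5:10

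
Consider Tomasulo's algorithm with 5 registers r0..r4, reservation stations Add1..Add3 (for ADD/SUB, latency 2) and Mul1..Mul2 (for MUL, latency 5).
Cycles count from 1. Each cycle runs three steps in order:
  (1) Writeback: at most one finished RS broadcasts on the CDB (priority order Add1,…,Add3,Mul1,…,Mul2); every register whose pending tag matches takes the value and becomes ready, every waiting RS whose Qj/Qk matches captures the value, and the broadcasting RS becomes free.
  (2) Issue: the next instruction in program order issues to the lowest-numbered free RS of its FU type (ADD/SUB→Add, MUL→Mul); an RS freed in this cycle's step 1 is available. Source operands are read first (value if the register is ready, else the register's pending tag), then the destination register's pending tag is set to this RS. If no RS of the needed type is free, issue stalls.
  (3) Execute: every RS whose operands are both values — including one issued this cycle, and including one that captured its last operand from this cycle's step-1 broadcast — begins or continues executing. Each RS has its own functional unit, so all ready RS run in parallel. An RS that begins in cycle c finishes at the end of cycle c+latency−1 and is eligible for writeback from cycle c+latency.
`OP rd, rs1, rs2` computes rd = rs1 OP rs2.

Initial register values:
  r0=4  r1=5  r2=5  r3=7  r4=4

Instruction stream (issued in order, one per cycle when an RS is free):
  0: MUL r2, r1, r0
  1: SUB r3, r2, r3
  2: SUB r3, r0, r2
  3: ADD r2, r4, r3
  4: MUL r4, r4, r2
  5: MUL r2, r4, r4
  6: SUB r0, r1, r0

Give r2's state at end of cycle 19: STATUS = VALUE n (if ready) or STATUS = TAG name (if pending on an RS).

cycle 1: issue MUL r2<-Mul1 // r0:4,r1:5,r2:Mul1,r3:7,r4:4
cycle 2: issue SUB r3<-Add1 // r0:4,r1:5,r2:Mul1,r3:Add1,r4:4
cycle 3: issue SUB r3<-Add2 // r0:4,r1:5,r2:Mul1,r3:Add2,r4:4
cycle 4: issue ADD r2<-Add3 // r0:4,r1:5,r2:Add3,r3:Add2,r4:4
cycle 5: issue MUL r4<-Mul2 // r0:4,r1:5,r2:Add3,r3:Add2,r4:Mul2
cycle 6: CDB Mul1=20; issue MUL r2<-Mul1 // r0:4,r1:5,r2:Mul1,r3:Add2,r4:Mul2
cycle 7: stall // r0:4,r1:5,r2:Mul1,r3:Add2,r4:Mul2
cycle 8: CDB Add1=13; issue SUB r0<-Add1 // r0:Add1,r1:5,r2:Mul1,r3:Add2,r4:Mul2
cycle 9: CDB Add2=-16 // r0:Add1,r1:5,r2:Mul1,r3:-16,r4:Mul2
cycle 10: CDB Add1=1 // r0:1,r1:5,r2:Mul1,r3:-16,r4:Mul2
cycle 11: CDB Add3=-12 // r0:1,r1:5,r2:Mul1,r3:-16,r4:Mul2
cycle 12: - // r0:1,r1:5,r2:Mul1,r3:-16,r4:Mul2
cycle 13: - // r0:1,r1:5,r2:Mul1,r3:-16,r4:Mul2
cycle 14: - // r0:1,r1:5,r2:Mul1,r3:-16,r4:Mul2
cycle 15: - // r0:1,r1:5,r2:Mul1,r3:-16,r4:Mul2
cycle 16: CDB Mul2=-48 // r0:1,r1:5,r2:Mul1,r3:-16,r4:-48
cycle 17: - // r0:1,r1:5,r2:Mul1,r3:-16,r4:-48
cycle 18: - // r0:1,r1:5,r2:Mul1,r3:-16,r4:-48
cycle 19: - // r0:1,r1:5,r2:Mul1,r3:-16,r4:-48

STATUS = TAG Mul1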